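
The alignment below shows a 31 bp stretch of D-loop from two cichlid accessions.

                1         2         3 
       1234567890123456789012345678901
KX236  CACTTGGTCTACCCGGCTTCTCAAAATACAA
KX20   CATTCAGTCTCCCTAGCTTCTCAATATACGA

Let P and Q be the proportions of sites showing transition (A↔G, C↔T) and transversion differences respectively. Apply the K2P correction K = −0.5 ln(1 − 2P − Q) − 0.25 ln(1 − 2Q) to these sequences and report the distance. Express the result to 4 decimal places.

0.3349

The sequences differ at positions 3 (C/T, transition), 5 (T/C, transition), 6 (G/A, transition), 11 (A/C, transversion), 14 (C/T, transition), 15 (G/A, transition), 25 (A/T, transversion), 30 (A/G, transition).
Of the 8 differences, 6 transitions and 2 transversions over 31 sites: P = 6/31 = 0.193548, Q = 2/31 = 0.064516.
d = −0.5·ln(0.548388) − 0.25·ln(0.870968) = −0.5·(-0.600772) − 0.25·(-0.138150) = 0.3349.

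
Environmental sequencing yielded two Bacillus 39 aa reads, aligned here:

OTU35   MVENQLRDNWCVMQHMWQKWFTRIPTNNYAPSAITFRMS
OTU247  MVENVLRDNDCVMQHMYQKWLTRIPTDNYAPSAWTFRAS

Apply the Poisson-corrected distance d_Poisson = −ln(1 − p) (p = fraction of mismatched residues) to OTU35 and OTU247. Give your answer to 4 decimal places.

Differing sites — 5:Q/V; 10:W/D; 17:W/Y; 21:F/L; 27:N/D; 34:I/W; 38:M/A.
p = 7/39 = 0.179487.
d = −ln(1 − 0.179487) = −ln(0.820513) = 0.1978.

0.1978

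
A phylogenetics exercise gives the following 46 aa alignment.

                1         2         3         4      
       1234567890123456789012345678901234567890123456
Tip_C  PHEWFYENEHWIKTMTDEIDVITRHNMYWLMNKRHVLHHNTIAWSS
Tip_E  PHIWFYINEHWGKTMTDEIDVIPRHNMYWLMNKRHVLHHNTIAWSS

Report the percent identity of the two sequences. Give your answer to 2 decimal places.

The sequences differ at positions 3 (E/I), 7 (E/I), 12 (I/G), 23 (T/P).
42 of the 46 sites match, so the percent identity is 42/46 × 100 = 91.30%.

91.30%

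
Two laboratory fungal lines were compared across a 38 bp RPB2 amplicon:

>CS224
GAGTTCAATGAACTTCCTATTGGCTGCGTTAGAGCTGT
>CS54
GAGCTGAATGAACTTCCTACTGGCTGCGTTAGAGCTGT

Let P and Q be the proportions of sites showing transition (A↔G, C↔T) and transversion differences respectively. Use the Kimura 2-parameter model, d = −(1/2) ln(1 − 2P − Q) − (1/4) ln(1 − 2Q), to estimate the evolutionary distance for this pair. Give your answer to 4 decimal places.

0.0841

Differing sites — 4:T/C (Ti); 6:C/G (Tv); 20:T/C (Ti).
Of the 3 differences, 2 transitions and 1 transversion over 38 sites: P = 2/38 = 0.052632, Q = 1/38 = 0.026316.
d = −0.5·ln(0.868420) − 0.25·ln(0.947368) = −0.5·(-0.141080) − 0.25·(-0.054068) = 0.0841.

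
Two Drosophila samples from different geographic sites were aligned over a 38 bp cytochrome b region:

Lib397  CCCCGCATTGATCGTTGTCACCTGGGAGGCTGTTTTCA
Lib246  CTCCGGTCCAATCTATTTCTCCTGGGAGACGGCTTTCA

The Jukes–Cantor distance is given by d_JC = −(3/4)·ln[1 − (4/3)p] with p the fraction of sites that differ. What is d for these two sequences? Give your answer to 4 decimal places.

Mismatches occur at site 2 (C→T), site 6 (C→G), site 7 (A→T), site 8 (T→C), site 9 (T→C), site 10 (G→A), site 14 (G→T), site 15 (T→A), site 17 (G→T), site 20 (A→T), site 29 (G→A), site 31 (T→G), site 33 (T→C).
p = 13/38 = 0.342105.
d = −0.75 · ln(1 − (4/3)·0.342105) = −0.75 · ln(0.543860) = −0.75 · (-0.609063) = 0.4568.

0.4568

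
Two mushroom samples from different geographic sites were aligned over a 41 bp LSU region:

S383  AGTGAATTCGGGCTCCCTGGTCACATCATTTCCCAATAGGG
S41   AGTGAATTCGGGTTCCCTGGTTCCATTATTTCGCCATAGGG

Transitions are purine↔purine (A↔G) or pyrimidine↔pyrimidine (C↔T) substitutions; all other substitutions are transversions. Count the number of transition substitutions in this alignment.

3

Differing sites — 13:C/T (Ti); 22:C/T (Ti); 23:A/C (Tv); 27:C/T (Ti); 33:C/G (Tv); 35:A/C (Tv).
Of the 6 differences, 3 transitions and 3 transversions, so the answer is 3.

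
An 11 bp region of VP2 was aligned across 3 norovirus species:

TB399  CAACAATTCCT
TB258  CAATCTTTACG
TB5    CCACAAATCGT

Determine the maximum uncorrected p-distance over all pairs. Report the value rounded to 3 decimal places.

Pairwise Hamming distances:
  TB399 vs TB258: 5
  TB399 vs TB5: 3
  TB258 vs TB5: 8
The largest is 8 mismatches, between TB258 and TB5; p = 8/11 = 0.727.

0.727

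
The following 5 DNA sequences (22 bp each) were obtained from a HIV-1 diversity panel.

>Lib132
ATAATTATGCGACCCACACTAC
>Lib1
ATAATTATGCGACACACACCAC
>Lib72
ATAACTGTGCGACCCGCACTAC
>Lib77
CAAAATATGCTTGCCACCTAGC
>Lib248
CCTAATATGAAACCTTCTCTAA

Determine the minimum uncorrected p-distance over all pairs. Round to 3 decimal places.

0.091

Pairwise Hamming distances:
  Lib132 vs Lib1: 2
  Lib132 vs Lib72: 3
  Lib132 vs Lib77: 10
  Lib132 vs Lib248: 10
  Lib1 vs Lib72: 5
  Lib1 vs Lib77: 11
  Lib1 vs Lib248: 12
  Lib72 vs Lib77: 12
  Lib72 vs Lib248: 11
  Lib77 vs Lib248: 13
The smallest is 2 mismatches, between Lib132 and Lib1; p = 2/22 = 0.091.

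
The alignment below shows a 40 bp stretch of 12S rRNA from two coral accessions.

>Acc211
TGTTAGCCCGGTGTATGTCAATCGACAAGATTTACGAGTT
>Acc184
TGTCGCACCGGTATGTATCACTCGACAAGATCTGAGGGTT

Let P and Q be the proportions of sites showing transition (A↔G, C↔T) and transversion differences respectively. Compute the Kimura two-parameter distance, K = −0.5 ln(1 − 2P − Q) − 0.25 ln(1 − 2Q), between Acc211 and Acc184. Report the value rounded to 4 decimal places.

0.4024

Mismatches occur at site 4 (T↔C, transition), site 5 (A↔G, transition), site 6 (G↔C, transversion), site 7 (C↔A, transversion), site 13 (G↔A, transition), site 15 (A↔G, transition), site 17 (G↔A, transition), site 21 (A↔C, transversion), site 32 (T↔C, transition), site 34 (A↔G, transition), site 35 (C↔A, transversion), site 37 (A↔G, transition).
Of the 12 differences, 8 transitions and 4 transversions over 40 sites: P = 8/40 = 0.200000, Q = 4/40 = 0.100000.
d = −0.5·ln(0.500000) − 0.25·ln(0.800000) = −0.5·(-0.693147) − 0.25·(-0.223144) = 0.4024.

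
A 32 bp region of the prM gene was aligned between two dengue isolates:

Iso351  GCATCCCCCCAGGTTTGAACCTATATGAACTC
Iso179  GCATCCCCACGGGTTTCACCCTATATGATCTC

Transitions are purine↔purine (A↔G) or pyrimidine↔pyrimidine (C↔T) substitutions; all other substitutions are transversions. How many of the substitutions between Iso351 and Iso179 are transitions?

Differing sites — 9:C/A (Tv); 11:A/G (Ti); 17:G/C (Tv); 19:A/C (Tv); 29:A/T (Tv).
Of the 5 differences, 1 transition and 4 transversions, so the answer is 1.

1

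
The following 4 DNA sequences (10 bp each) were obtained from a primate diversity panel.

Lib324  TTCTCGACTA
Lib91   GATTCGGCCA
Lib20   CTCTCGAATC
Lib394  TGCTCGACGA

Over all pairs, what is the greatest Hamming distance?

Pairwise Hamming distances:
  Lib324 vs Lib91: 5
  Lib324 vs Lib20: 3
  Lib324 vs Lib394: 2
  Lib91 vs Lib20: 7
  Lib91 vs Lib394: 5
  Lib20 vs Lib394: 5
The largest is 7, between Lib91 and Lib20.

7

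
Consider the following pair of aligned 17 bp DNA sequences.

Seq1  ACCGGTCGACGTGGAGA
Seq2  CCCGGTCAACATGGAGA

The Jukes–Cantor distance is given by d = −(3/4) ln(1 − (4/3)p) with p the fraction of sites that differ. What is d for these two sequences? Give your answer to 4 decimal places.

Differing sites — 1:A/C; 8:G/A; 11:G/A.
p = 3/17 = 0.176471.
d = −0.75 · ln(1 − (4/3)·0.176471) = −0.75 · ln(0.764705) = −0.75 · (-0.268265) = 0.2012.

0.2012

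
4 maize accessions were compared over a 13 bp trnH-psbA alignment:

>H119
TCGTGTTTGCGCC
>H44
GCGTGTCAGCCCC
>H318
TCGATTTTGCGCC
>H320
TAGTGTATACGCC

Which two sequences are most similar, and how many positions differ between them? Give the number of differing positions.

2

Pairwise Hamming distances:
  H119 vs H44: 4
  H119 vs H318: 2
  H119 vs H320: 3
  H44 vs H318: 6
  H44 vs H320: 6
  H318 vs H320: 5
The smallest is 2, between H119 and H318.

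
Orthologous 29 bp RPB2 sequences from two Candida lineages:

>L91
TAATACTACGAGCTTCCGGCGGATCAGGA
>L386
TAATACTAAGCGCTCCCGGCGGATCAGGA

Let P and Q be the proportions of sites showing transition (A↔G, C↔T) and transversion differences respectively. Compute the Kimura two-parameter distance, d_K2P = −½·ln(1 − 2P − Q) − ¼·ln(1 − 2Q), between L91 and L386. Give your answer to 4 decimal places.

Differing sites — 9:C/A (Tv); 11:A/C (Tv); 15:T/C (Ti).
Of the 3 differences, 1 transition and 2 transversions over 29 sites: P = 1/29 = 0.034483, Q = 2/29 = 0.068966.
d = −0.5·ln(0.862068) − 0.25·ln(0.862068) = −0.5·(-0.148421) − 0.25·(-0.148421) = 0.1113.

0.1113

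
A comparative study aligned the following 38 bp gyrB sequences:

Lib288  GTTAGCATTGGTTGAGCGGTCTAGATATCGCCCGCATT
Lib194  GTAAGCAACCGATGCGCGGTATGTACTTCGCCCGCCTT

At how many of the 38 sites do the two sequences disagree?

12

Differing sites — 3:T/A; 8:T/A; 9:T/C; 10:G/C; 12:T/A; 15:A/C; 21:C/A; 23:A/G; 24:G/T; 26:T/C; 27:A/T; 36:A/C.
That gives 12 mismatches out of 38 aligned sites, so the Hamming distance is 12.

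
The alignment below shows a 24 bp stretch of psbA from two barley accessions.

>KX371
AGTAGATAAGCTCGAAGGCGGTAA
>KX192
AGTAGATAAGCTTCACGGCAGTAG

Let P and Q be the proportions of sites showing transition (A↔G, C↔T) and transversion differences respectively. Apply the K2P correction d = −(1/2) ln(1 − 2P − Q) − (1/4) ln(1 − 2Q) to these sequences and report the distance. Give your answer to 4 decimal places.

Differing sites — 13:C/T (Ti); 14:G/C (Tv); 16:A/C (Tv); 20:G/A (Ti); 24:A/G (Ti).
Of the 5 differences, 3 transitions and 2 transversions over 24 sites: P = 3/24 = 0.125000, Q = 2/24 = 0.083333.
d = −0.5·ln(0.666667) − 0.25·ln(0.833334) = −0.5·(-0.405465) − 0.25·(-0.182321) = 0.2483.

0.2483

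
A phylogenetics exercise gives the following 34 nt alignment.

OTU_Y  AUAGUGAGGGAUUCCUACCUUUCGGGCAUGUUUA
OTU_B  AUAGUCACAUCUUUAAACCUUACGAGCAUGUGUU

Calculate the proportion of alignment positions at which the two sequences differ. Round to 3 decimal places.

Mismatches occur at site 6 (G↔C), site 8 (G↔C), site 9 (G↔A), site 10 (G↔U), site 11 (A↔C), site 14 (C↔U), site 15 (C↔A), site 16 (U↔A), site 22 (U↔A), site 25 (G↔A), site 32 (U↔G), site 34 (A↔U).
There are 12 differences over 34 sites, so p = 12/34 = 0.353.

0.353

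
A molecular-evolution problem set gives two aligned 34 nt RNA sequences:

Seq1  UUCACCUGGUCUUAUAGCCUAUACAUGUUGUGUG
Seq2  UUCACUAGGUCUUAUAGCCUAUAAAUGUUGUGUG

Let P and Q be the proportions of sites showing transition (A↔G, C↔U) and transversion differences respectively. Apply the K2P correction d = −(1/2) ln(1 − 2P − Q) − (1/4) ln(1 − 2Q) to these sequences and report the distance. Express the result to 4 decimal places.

0.0939

Differing sites — 6:C/U (Ti); 7:U/A (Tv); 24:C/A (Tv).
Of the 3 differences, 1 transition and 2 transversions over 34 sites: P = 1/34 = 0.029412, Q = 2/34 = 0.058824.
d = −0.5·ln(0.882352) − 0.25·ln(0.882352) = −0.5·(-0.125164) − 0.25·(-0.125164) = 0.0939.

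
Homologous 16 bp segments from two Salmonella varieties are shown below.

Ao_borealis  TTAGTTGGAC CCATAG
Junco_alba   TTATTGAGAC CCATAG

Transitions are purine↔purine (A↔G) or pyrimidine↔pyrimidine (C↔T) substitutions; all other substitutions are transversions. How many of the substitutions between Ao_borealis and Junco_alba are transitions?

The sequences differ at positions 4 (G/T, transversion), 6 (T/G, transversion), 7 (G/A, transition).
Of the 3 differences, 1 transition and 2 transversions, so the answer is 1.

1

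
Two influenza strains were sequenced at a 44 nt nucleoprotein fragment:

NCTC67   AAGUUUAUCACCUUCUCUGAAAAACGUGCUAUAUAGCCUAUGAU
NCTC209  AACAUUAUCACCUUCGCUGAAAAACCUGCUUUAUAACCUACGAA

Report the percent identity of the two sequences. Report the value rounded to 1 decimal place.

Differing sites — 3:G/C; 4:U/A; 16:U/G; 26:G/C; 31:A/U; 36:G/A; 41:U/C; 44:U/A.
36 of the 44 sites match, so the percent identity is 36/44 × 100 = 81.8%.

81.8%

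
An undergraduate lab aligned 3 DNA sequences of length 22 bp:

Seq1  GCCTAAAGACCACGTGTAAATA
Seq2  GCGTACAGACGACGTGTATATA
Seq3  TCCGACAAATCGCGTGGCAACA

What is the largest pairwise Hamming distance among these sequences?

Pairwise Hamming distances:
  Seq1 vs Seq2: 4
  Seq1 vs Seq3: 9
  Seq2 vs Seq3: 11
The largest is 11, between Seq2 and Seq3.

11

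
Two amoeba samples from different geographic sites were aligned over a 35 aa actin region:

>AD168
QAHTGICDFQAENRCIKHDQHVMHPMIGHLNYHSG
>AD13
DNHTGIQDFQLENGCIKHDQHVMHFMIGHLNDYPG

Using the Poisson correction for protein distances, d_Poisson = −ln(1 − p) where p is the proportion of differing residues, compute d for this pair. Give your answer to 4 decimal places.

0.2973

The sequences differ at positions 1 (Q/D), 2 (A/N), 7 (C/Q), 11 (A/L), 14 (R/G), 25 (P/F), 32 (Y/D), 33 (H/Y), 34 (S/P).
p = 9/35 = 0.257143.
d = −ln(1 − 0.257143) = −ln(0.742857) = 0.2973.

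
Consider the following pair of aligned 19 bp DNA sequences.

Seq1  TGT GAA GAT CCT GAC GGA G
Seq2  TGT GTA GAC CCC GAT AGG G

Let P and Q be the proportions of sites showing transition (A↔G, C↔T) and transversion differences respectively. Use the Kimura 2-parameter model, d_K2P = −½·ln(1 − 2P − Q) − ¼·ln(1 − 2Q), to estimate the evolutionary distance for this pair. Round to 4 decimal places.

0.4603

The sequences differ at positions 5 (A/T, transversion), 9 (T/C, transition), 12 (T/C, transition), 15 (C/T, transition), 16 (G/A, transition), 18 (A/G, transition).
Of the 6 differences, 5 transitions and 1 transversion over 19 sites: P = 5/19 = 0.263158, Q = 1/19 = 0.052632.
d = −0.5·ln(0.421052) − 0.25·ln(0.894736) = −0.5·(-0.864999) − 0.25·(-0.111227) = 0.4603.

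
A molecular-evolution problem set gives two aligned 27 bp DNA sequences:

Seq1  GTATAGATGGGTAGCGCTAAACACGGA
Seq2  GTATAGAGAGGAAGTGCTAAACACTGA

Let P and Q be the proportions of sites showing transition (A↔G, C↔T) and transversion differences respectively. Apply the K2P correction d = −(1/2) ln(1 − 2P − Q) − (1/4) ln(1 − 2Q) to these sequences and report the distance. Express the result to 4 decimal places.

The sequences differ at positions 8 (T/G, transversion), 9 (G/A, transition), 12 (T/A, transversion), 15 (C/T, transition), 25 (G/T, transversion).
Of the 5 differences, 2 transitions and 3 transversions over 27 sites: P = 2/27 = 0.074074, Q = 3/27 = 0.111111.
d = −0.5·ln(0.740741) − 0.25·ln(0.777778) = −0.5·(-0.300104) − 0.25·(-0.251314) = 0.2129.

0.2129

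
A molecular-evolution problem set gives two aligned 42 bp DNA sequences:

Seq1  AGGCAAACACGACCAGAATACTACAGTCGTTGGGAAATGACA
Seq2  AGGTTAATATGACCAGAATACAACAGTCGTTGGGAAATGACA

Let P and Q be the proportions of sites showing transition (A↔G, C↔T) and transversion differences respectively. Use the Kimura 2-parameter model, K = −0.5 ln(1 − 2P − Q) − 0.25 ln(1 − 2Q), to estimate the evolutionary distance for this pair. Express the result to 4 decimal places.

0.1307

Differing sites — 4:C/T (Ti); 5:A/T (Tv); 8:C/T (Ti); 10:C/T (Ti); 22:T/A (Tv).
Of the 5 differences, 3 transitions and 2 transversions over 42 sites: P = 3/42 = 0.071429, Q = 2/42 = 0.047619.
d = −0.5·ln(0.809523) − 0.25·ln(0.904762) = −0.5·(-0.211310) − 0.25·(-0.100083) = 0.1307.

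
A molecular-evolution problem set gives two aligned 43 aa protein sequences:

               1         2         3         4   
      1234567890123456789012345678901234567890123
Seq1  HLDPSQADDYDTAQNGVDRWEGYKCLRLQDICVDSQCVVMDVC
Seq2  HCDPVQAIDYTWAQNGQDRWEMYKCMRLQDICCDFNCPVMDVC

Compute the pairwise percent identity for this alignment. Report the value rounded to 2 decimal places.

72.09%

The sequences differ at positions 2 (L/C), 5 (S/V), 8 (D/I), 11 (D/T), 12 (T/W), 17 (V/Q), 22 (G/M), 26 (L/M), 33 (V/C), 35 (S/F), 36 (Q/N), 38 (V/P).
31 of the 43 sites match, so the percent identity is 31/43 × 100 = 72.09%.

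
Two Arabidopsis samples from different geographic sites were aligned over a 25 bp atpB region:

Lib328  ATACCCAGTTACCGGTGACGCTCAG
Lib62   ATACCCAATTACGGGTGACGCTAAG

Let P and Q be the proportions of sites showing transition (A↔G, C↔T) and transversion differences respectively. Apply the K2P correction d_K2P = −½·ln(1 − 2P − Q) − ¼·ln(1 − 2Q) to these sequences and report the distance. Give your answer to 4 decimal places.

Differing sites — 8:G/A (Ti); 13:C/G (Tv); 23:C/A (Tv).
Of the 3 differences, 1 transition and 2 transversions over 25 sites: P = 1/25 = 0.040000, Q = 2/25 = 0.080000.
d = −0.5·ln(0.840000) − 0.25·ln(0.840000) = −0.5·(-0.174353) − 0.25·(-0.174353) = 0.1308.

0.1308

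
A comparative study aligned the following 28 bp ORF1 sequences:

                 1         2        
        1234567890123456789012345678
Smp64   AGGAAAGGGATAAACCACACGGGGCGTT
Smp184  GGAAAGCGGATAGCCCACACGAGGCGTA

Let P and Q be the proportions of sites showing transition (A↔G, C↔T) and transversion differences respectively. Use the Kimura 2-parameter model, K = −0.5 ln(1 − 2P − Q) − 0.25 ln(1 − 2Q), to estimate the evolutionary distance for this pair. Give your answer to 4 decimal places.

0.3724

The sequences differ at positions 1 (A/G, transition), 3 (G/A, transition), 6 (A/G, transition), 7 (G/C, transversion), 13 (A/G, transition), 14 (A/C, transversion), 22 (G/A, transition), 28 (T/A, transversion).
Of the 8 differences, 5 transitions and 3 transversions over 28 sites: P = 5/28 = 0.178571, Q = 3/28 = 0.107143.
d = −0.5·ln(0.535715) − 0.25·ln(0.785714) = −0.5·(-0.624153) − 0.25·(-0.241162) = 0.3724.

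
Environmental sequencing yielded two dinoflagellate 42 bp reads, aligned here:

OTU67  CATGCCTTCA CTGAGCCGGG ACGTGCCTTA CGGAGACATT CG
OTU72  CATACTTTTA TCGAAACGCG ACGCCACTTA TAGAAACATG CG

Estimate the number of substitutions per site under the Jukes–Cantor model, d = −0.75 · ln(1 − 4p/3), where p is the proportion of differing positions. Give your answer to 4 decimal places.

The sequences differ at positions 4 (G/A), 6 (C/T), 9 (C/T), 11 (C/T), 12 (T/C), 15 (G/A), 16 (C/A), 19 (G/C), 24 (T/C), 25 (G/C), 26 (C/A), 31 (C/T), 32 (G/A), 35 (G/A), 40 (T/G).
p = 15/42 = 0.357143.
d = −0.75 · ln(1 − (4/3)·0.357143) = −0.75 · ln(0.523809) = −0.75 · (-0.646628) = 0.4850.

0.4850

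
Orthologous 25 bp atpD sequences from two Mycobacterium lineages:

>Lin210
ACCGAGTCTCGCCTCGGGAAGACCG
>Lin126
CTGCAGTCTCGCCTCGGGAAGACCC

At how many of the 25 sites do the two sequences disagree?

5

Differing sites — 1:A/C; 2:C/T; 3:C/G; 4:G/C; 25:G/C.
That gives 5 mismatches out of 25 aligned sites, so the Hamming distance is 5.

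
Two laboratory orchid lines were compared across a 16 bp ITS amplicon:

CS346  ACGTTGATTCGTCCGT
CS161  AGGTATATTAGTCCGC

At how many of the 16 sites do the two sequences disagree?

The sequences differ at positions 2 (C/G), 5 (T/A), 6 (G/T), 10 (C/A), 16 (T/C).
That gives 5 mismatches out of 16 aligned sites, so the Hamming distance is 5.

5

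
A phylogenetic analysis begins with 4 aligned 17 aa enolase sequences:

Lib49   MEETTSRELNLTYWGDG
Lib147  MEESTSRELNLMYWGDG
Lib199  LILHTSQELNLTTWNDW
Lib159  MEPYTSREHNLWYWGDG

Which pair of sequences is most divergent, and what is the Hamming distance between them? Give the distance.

Pairwise Hamming distances:
  Lib49 vs Lib147: 2
  Lib49 vs Lib199: 8
  Lib49 vs Lib159: 4
  Lib147 vs Lib199: 9
  Lib147 vs Lib159: 4
  Lib199 vs Lib159: 10
The largest is 10, between Lib199 and Lib159.

10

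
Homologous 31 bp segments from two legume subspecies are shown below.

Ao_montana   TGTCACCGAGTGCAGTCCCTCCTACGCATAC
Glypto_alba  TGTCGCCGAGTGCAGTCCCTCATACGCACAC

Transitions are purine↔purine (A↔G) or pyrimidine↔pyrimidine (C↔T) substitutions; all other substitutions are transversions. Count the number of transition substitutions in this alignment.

The sequences differ at positions 5 (A/G, transition), 22 (C/A, transversion), 29 (T/C, transition).
Of the 3 differences, 2 transitions and 1 transversion, so the answer is 2.

2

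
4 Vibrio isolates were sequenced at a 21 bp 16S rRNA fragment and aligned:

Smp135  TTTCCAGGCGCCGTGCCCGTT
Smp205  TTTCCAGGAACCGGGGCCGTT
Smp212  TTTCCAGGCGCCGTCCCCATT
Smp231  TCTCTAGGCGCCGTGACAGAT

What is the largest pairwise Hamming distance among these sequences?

8

Pairwise Hamming distances:
  Smp135 vs Smp205: 4
  Smp135 vs Smp212: 2
  Smp135 vs Smp231: 5
  Smp205 vs Smp212: 6
  Smp205 vs Smp231: 8
  Smp212 vs Smp231: 7
The largest is 8, between Smp205 and Smp231.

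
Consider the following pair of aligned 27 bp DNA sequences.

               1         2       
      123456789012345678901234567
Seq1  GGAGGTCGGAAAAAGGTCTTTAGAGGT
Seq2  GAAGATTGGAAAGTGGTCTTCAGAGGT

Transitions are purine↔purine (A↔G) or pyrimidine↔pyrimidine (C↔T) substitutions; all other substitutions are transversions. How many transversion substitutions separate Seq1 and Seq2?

1

Mismatches occur at site 2 (G↔A, transition), site 5 (G↔A, transition), site 7 (C↔T, transition), site 13 (A↔G, transition), site 14 (A↔T, transversion), site 21 (T↔C, transition).
Of the 6 differences, 5 transitions and 1 transversion, so the answer is 1.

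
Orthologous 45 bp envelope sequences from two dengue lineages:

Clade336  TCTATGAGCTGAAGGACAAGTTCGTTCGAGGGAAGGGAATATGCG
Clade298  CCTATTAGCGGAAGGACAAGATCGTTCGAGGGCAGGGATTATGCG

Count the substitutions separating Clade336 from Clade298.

6

Differing sites — 1:T/C; 6:G/T; 10:T/G; 21:T/A; 33:A/C; 39:A/T.
That gives 6 mismatches out of 45 aligned sites, so the Hamming distance is 6.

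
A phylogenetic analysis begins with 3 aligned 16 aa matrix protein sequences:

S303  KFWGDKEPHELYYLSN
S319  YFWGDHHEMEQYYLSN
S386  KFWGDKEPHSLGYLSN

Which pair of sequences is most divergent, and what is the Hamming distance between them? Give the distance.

8

Pairwise Hamming distances:
  S303 vs S319: 6
  S303 vs S386: 2
  S319 vs S386: 8
The largest is 8, between S319 and S386.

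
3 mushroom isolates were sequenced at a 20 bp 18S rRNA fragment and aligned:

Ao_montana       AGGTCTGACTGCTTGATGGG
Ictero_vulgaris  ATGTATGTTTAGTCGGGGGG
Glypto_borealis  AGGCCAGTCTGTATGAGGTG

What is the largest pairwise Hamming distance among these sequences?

11

Pairwise Hamming distances:
  Ao_montana vs Ictero_vulgaris: 9
  Ao_montana vs Glypto_borealis: 7
  Ictero_vulgaris vs Glypto_borealis: 11
The largest is 11, between Ictero_vulgaris and Glypto_borealis.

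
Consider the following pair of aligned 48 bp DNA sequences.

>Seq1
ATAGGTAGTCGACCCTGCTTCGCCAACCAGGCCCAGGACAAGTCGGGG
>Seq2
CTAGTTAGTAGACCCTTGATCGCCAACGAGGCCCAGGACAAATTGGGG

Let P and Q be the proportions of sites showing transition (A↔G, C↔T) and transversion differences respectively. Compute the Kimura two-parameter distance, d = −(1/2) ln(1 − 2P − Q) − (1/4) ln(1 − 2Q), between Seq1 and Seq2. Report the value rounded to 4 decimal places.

The sequences differ at positions 1 (A/C, transversion), 5 (G/T, transversion), 10 (C/A, transversion), 17 (G/T, transversion), 18 (C/G, transversion), 19 (T/A, transversion), 28 (C/G, transversion), 42 (G/A, transition), 44 (C/T, transition).
Of the 9 differences, 2 transitions and 7 transversions over 48 sites: P = 2/48 = 0.041667, Q = 7/48 = 0.145833.
d = −0.5·ln(0.770833) − 0.25·ln(0.708334) = −0.5·(-0.260284) − 0.25·(-0.344840) = 0.2164.

0.2164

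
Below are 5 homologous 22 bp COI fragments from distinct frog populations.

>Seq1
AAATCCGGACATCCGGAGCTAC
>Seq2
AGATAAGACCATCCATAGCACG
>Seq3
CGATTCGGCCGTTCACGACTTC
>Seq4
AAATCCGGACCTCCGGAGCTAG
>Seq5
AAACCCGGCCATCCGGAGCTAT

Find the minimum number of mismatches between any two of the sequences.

Pairwise Hamming distances:
  Seq1 vs Seq2: 10
  Seq1 vs Seq3: 11
  Seq1 vs Seq4: 2
  Seq1 vs Seq5: 3
  Seq2 vs Seq3: 12
  Seq2 vs Seq4: 10
  Seq2 vs Seq5: 10
  Seq3 vs Seq4: 12
  Seq3 vs Seq5: 12
  Seq4 vs Seq5: 4
The smallest is 2, between Seq1 and Seq4.

2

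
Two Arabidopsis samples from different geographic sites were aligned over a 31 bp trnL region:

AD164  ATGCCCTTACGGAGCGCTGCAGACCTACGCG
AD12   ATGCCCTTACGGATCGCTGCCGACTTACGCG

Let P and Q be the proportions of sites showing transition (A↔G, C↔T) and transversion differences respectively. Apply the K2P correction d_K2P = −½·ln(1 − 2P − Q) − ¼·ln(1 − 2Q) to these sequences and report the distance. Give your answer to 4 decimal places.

The sequences differ at positions 14 (G/T, transversion), 21 (A/C, transversion), 25 (C/T, transition).
Of the 3 differences, 1 transition and 2 transversions over 31 sites: P = 1/31 = 0.032258, Q = 2/31 = 0.064516.
d = −0.5·ln(0.870968) − 0.25·ln(0.870968) = −0.5·(-0.138150) − 0.25·(-0.138150) = 0.1036.

0.1036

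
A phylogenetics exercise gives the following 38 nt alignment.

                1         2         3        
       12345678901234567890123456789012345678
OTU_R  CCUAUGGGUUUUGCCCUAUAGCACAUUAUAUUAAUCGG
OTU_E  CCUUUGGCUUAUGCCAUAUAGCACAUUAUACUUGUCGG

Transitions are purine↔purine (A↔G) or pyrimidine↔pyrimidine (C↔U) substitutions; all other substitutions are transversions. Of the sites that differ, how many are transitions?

Differing sites — 4:A/U (Tv); 8:G/C (Tv); 11:U/A (Tv); 16:C/A (Tv); 31:U/C (Ti); 33:A/U (Tv); 34:A/G (Ti).
Of the 7 differences, 2 transitions and 5 transversions, so the answer is 2.

2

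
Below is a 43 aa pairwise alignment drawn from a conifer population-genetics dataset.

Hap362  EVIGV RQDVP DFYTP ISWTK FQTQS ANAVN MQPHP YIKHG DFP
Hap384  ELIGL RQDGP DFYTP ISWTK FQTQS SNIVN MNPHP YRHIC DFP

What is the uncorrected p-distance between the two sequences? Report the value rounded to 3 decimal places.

Mismatches occur at site 2 (V↔L), site 5 (V↔L), site 9 (V↔G), site 26 (A↔S), site 28 (A↔I), site 32 (Q↔N), site 37 (I↔R), site 38 (K↔H), site 39 (H↔I), site 40 (G↔C).
There are 10 differences over 43 sites, so p = 10/43 = 0.233.

0.233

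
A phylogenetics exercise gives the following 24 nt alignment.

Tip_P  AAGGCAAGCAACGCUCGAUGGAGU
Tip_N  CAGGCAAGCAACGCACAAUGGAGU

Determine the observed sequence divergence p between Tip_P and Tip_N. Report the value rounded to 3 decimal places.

0.125

The sequences differ at positions 1 (A/C), 15 (U/A), 17 (G/A).
There are 3 differences over 24 sites, so p = 3/24 = 0.125.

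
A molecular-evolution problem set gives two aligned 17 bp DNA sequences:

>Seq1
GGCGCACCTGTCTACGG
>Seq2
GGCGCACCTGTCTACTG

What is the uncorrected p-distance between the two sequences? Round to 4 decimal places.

0.0588

A single mismatch occurs at site 16 (G/T).
There are 1 differences over 17 sites, so p = 1/17 = 0.0588.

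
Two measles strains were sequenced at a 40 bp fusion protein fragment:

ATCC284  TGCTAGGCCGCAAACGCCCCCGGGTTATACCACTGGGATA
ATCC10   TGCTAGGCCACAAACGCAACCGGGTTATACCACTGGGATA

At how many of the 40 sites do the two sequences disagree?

3

Mismatches occur at site 10 (G↔A), site 18 (C↔A), site 19 (C↔A).
That gives 3 mismatches out of 40 aligned sites, so the Hamming distance is 3.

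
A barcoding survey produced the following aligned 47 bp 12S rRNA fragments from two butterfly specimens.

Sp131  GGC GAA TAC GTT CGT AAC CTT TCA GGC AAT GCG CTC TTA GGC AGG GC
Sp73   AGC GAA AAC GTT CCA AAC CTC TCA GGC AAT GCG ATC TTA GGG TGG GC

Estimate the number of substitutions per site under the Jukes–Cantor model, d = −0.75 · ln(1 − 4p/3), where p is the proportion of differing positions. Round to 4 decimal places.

0.1931

The sequences differ at positions 1 (G/A), 7 (T/A), 14 (G/C), 15 (T/A), 21 (T/C), 34 (C/A), 42 (C/G), 43 (A/T).
p = 8/47 = 0.170213.
d = −0.75 · ln(1 − (4/3)·0.170213) = −0.75 · ln(0.773049) = −0.75 · (-0.257413) = 0.1931.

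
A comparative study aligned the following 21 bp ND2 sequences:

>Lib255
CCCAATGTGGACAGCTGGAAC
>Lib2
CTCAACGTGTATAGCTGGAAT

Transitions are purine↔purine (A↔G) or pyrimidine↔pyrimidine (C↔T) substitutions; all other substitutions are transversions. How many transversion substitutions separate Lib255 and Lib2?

1

The sequences differ at positions 2 (C/T, transition), 6 (T/C, transition), 10 (G/T, transversion), 12 (C/T, transition), 21 (C/T, transition).
Of the 5 differences, 4 transitions and 1 transversion, so the answer is 1.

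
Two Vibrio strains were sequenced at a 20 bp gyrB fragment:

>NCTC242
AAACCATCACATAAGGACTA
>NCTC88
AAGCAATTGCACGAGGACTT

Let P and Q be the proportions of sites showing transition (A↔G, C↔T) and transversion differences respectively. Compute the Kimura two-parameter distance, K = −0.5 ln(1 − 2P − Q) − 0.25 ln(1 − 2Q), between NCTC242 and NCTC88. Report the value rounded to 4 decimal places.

0.5139

Differing sites — 3:A/G (Ti); 5:C/A (Tv); 8:C/T (Ti); 9:A/G (Ti); 12:T/C (Ti); 13:A/G (Ti); 20:A/T (Tv).
Of the 7 differences, 5 transitions and 2 transversions over 20 sites: P = 5/20 = 0.250000, Q = 2/20 = 0.100000.
d = −0.5·ln(0.400000) − 0.25·ln(0.800000) = −0.5·(-0.916291) − 0.25·(-0.223144) = 0.5139.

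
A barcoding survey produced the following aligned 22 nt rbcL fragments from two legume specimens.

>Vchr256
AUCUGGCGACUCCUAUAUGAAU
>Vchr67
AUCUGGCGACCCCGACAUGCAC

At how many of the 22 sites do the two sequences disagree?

The sequences differ at positions 11 (U/C), 14 (U/G), 16 (U/C), 20 (A/C), 22 (U/C).
That gives 5 mismatches out of 22 aligned sites, so the Hamming distance is 5.

5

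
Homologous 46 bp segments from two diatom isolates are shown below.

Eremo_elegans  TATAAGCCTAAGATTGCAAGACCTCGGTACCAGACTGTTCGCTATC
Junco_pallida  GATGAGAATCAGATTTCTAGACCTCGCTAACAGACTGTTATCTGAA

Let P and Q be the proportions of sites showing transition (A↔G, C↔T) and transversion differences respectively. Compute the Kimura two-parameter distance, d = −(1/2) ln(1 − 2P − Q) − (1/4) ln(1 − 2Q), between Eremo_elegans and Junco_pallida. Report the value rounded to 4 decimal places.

Mismatches occur at site 1 (T→G, transversion), site 4 (A→G, transition), site 7 (C→A, transversion), site 8 (C→A, transversion), site 10 (A→C, transversion), site 16 (G→T, transversion), site 18 (A→T, transversion), site 27 (G→C, transversion), site 30 (C→A, transversion), site 40 (C→A, transversion), site 41 (G→T, transversion), site 44 (A→G, transition), site 45 (T→A, transversion), site 46 (C→A, transversion).
Of the 14 differences, 2 transitions and 12 transversions over 46 sites: P = 2/46 = 0.043478, Q = 12/46 = 0.260870.
d = −0.5·ln(0.652174) − 0.25·ln(0.478260) = −0.5·(-0.427444) − 0.25·(-0.737601) = 0.3981.

0.3981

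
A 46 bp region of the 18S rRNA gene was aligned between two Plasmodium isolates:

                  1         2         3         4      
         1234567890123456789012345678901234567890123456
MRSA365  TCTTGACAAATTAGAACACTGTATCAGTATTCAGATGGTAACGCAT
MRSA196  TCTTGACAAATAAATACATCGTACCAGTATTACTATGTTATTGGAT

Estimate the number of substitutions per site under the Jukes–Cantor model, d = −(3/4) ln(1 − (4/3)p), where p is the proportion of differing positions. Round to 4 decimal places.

Differing sites — 12:T/A; 14:G/A; 15:A/T; 19:C/T; 20:T/C; 24:T/C; 32:C/A; 33:A/C; 34:G/T; 38:G/T; 41:A/T; 42:C/T; 44:C/G.
p = 13/46 = 0.282609.
d = −0.75 · ln(1 − (4/3)·0.282609) = −0.75 · ln(0.623188) = −0.75 · (-0.472907) = 0.3547.

0.3547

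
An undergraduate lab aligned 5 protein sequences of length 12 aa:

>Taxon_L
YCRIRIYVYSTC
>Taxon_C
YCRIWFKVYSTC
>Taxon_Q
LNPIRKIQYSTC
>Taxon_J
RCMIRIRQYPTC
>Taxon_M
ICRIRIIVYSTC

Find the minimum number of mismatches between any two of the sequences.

2

Pairwise Hamming distances:
  Taxon_L vs Taxon_C: 3
  Taxon_L vs Taxon_Q: 6
  Taxon_L vs Taxon_J: 5
  Taxon_L vs Taxon_M: 2
  Taxon_C vs Taxon_Q: 7
  Taxon_C vs Taxon_J: 7
  Taxon_C vs Taxon_M: 4
  Taxon_Q vs Taxon_J: 6
  Taxon_Q vs Taxon_M: 5
  Taxon_J vs Taxon_M: 5
The smallest is 2, between Taxon_L and Taxon_M.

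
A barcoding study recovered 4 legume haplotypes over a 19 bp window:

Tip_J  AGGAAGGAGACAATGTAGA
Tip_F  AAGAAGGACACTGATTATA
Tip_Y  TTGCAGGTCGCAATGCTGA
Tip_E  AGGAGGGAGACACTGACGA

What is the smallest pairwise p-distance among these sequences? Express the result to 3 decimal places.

Pairwise Hamming distances:
  Tip_J vs Tip_F: 7
  Tip_J vs Tip_Y: 8
  Tip_J vs Tip_E: 4
  Tip_F vs Tip_Y: 12
  Tip_F vs Tip_E: 10
  Tip_Y vs Tip_E: 10
The smallest is 4 mismatches, between Tip_J and Tip_E; p = 4/19 = 0.211.

0.211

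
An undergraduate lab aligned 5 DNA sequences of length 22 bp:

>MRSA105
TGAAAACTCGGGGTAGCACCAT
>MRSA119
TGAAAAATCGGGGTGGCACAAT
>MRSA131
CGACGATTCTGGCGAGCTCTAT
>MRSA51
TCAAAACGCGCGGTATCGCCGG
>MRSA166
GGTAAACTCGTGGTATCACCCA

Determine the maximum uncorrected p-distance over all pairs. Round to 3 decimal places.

0.682

Pairwise Hamming distances:
  MRSA105 vs MRSA119: 3
  MRSA105 vs MRSA131: 9
  MRSA105 vs MRSA51: 7
  MRSA105 vs MRSA166: 6
  MRSA119 vs MRSA131: 10
  MRSA119 vs MRSA51: 10
  MRSA119 vs MRSA166: 9
  MRSA131 vs MRSA51: 15
  MRSA131 vs MRSA166: 14
  MRSA51 vs MRSA166: 8
The largest is 15 mismatches, between MRSA131 and MRSA51; p = 15/22 = 0.682.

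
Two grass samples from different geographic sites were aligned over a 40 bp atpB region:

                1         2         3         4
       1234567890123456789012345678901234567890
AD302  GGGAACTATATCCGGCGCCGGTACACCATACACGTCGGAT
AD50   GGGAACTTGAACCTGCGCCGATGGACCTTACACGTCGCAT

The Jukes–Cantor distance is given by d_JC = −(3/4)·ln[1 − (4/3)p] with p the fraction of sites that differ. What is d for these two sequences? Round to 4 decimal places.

0.2675

Differing sites — 8:A/T; 9:T/G; 11:T/A; 14:G/T; 21:G/A; 23:A/G; 24:C/G; 28:A/T; 38:G/C.
p = 9/40 = 0.225000.
d = −0.75 · ln(1 − (4/3)·0.225000) = −0.75 · ln(0.700000) = −0.75 · (-0.356675) = 0.2675.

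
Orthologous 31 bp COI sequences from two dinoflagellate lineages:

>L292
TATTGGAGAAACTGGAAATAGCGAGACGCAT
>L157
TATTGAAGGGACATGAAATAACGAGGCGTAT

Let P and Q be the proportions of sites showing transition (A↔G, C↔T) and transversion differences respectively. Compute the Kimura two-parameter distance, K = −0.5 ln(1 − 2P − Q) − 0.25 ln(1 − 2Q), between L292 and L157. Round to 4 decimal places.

0.3349

The sequences differ at positions 6 (G/A, transition), 9 (A/G, transition), 10 (A/G, transition), 13 (T/A, transversion), 14 (G/T, transversion), 21 (G/A, transition), 26 (A/G, transition), 29 (C/T, transition).
Of the 8 differences, 6 transitions and 2 transversions over 31 sites: P = 6/31 = 0.193548, Q = 2/31 = 0.064516.
d = −0.5·ln(0.548388) − 0.25·ln(0.870968) = −0.5·(-0.600772) − 0.25·(-0.138150) = 0.3349.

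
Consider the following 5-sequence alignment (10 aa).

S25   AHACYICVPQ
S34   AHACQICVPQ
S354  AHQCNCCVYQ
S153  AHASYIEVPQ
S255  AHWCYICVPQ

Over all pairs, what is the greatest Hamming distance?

Pairwise Hamming distances:
  S25 vs S34: 1
  S25 vs S354: 4
  S25 vs S153: 2
  S25 vs S255: 1
  S34 vs S354: 4
  S34 vs S153: 3
  S34 vs S255: 2
  S354 vs S153: 6
  S354 vs S255: 4
  S153 vs S255: 3
The largest is 6, between S354 and S153.

6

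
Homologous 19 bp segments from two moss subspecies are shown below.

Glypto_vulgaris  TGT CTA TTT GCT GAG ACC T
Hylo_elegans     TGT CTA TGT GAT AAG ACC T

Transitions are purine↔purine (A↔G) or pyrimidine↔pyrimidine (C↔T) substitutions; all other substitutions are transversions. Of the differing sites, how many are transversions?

2

Differing sites — 8:T/G (Tv); 11:C/A (Tv); 13:G/A (Ti).
Of the 3 differences, 1 transition and 2 transversions, so the answer is 2.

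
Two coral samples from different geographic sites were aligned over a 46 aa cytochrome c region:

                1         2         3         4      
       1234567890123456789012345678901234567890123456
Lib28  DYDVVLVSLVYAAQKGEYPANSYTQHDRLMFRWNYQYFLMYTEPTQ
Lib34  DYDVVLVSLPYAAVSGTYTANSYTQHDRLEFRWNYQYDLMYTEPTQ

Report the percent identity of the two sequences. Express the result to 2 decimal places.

84.78%

Mismatches occur at site 10 (V↔P), site 14 (Q↔V), site 15 (K↔S), site 17 (E↔T), site 19 (P↔T), site 30 (M↔E), site 38 (F↔D).
39 of the 46 sites match, so the percent identity is 39/46 × 100 = 84.78%.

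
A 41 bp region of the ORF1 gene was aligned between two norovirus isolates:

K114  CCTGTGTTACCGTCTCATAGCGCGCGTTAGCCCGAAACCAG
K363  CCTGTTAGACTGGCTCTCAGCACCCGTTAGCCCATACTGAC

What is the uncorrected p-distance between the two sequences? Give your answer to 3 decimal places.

0.366

Mismatches occur at site 6 (G/T), site 7 (T/A), site 8 (T/G), site 11 (C/T), site 13 (T/G), site 17 (A/T), site 18 (T/C), site 22 (G/A), site 24 (G/C), site 34 (G/A), site 35 (A/T), site 37 (A/C), site 38 (C/T), site 39 (C/G), site 41 (G/C).
There are 15 differences over 41 sites, so p = 15/41 = 0.366.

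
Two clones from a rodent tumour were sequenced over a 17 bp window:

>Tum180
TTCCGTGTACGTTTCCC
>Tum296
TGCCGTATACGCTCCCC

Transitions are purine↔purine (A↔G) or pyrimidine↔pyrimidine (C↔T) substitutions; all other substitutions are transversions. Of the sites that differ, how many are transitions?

Differing sites — 2:T/G (Tv); 7:G/A (Ti); 12:T/C (Ti); 14:T/C (Ti).
Of the 4 differences, 3 transitions and 1 transversion, so the answer is 3.

3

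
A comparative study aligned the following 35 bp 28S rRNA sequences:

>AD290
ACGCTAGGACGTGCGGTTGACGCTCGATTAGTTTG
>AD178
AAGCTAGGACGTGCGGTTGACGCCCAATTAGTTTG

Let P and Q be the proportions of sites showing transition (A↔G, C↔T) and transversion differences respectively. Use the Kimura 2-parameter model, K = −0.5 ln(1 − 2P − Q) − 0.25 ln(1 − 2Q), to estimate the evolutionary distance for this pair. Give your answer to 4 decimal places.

0.0918

Mismatches occur at site 2 (C↔A, transversion), site 24 (T↔C, transition), site 26 (G↔A, transition).
Of the 3 differences, 2 transitions and 1 transversion over 35 sites: P = 2/35 = 0.057143, Q = 1/35 = 0.028571.
d = −0.5·ln(0.857143) − 0.25·ln(0.942858) = −0.5·(-0.154151) − 0.25·(-0.058840) = 0.0918.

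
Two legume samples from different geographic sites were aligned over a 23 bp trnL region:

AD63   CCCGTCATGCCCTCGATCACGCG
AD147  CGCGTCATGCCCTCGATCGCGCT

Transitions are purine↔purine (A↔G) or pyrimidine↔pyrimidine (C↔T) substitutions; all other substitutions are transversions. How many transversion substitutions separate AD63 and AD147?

2

Mismatches occur at site 2 (C/G, transversion), site 19 (A/G, transition), site 23 (G/T, transversion).
Of the 3 differences, 1 transition and 2 transversions, so the answer is 2.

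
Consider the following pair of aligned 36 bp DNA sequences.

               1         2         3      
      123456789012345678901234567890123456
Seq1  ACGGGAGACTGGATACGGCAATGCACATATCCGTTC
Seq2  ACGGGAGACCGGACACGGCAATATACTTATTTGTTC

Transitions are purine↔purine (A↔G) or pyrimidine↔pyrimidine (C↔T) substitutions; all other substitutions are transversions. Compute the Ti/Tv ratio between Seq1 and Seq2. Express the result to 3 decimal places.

6.000

Mismatches occur at site 10 (T→C, transition), site 14 (T→C, transition), site 23 (G→A, transition), site 24 (C→T, transition), site 27 (A→T, transversion), site 31 (C→T, transition), site 32 (C→T, transition).
Of the 7 differences, 6 transitions and 1 transversion, so Ti/Tv = 6/1 = 6.000.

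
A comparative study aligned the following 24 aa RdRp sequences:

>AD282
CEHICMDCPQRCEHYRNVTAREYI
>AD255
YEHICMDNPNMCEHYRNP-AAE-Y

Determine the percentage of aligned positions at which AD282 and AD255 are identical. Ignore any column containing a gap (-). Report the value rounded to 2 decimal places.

Excluding the 2 gap columns leaves 22 comparable sites.
The sequences differ at positions 1 (C/Y), 8 (C/N), 10 (Q/N), 11 (R/M), 18 (V/P), 21 (R/A), 24 (I/Y).
15 of the 22 comparable sites match, so the percent identity is 15/22 × 100 = 68.18%.

68.18%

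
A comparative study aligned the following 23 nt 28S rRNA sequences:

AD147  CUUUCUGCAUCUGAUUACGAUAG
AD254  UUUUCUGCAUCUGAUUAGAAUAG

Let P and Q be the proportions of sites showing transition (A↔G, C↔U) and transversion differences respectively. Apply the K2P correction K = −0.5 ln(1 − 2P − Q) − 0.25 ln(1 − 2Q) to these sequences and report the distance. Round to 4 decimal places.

Differing sites — 1:C/U (Ti); 18:C/G (Tv); 19:G/A (Ti).
Of the 3 differences, 2 transitions and 1 transversion over 23 sites: P = 2/23 = 0.086957, Q = 1/23 = 0.043478.
d = −0.5·ln(0.782608) − 0.25·ln(0.913044) = −0.5·(-0.245123) − 0.25·(-0.090971) = 0.1453.

0.1453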